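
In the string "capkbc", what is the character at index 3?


Input string: 'capkbc'
Operation: get character at index 3
Index mapping: s[0]='c', s[1]='a', s[2]='p', s[3]='k'
Result: 'k'


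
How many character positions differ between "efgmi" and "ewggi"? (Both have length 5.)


String 1: 'efgmi'
String 2: 'ewggi'
Compare each position: pos 0: 'e'=='e', pos 1: 'f'!='w', pos 2: 'g'=='g', pos 3: 'm'!='g', pos 4: 'i'=='i'
Differing positions: 2
Hamming distance: 2


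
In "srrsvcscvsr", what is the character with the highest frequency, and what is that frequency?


Input: 'srrsvcscvsr'
Operation: tally each character
Counts: 'c':2, 'r':3, 's':4, 'v':2
Maximum: 's' appears 4 times


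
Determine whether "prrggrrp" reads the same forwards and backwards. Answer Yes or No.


Input string: 'prrggrrp'
Reversed: 'prrggrrp'
Compare pairs: s[0]='p' vs s[7]='p' (match), s[1]='r' vs s[6]='r' (match), s[2]='r' vs s[5]='r' (match), s[3]='g' vs s[4]='g' (match)
Palindrome: Yes


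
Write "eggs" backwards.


Input string: 'eggs'
Operation: reverse character order
Original order: 'e' -> 'g' -> 'g' -> 's'
Reversed order: 's' -> 'g' -> 'g' -> 'e'
Result: sgge


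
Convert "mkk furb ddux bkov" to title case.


Input string: 'mkk furb ddux bkov'
Operation: capitalize first letter of each word
Word transformations: 'mkk'->'Mkk', 'furb'->'Furb', 'ddux'->'Ddux', 'bkov'->'Bkov'
Result: Mkk Furb Ddux Bkov


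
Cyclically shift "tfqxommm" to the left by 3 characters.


Input: 'tfqxommm', shift = 3
Operation: split at index 3 and swap parts
Front part s[0:3] = 'tfq'
Back part s[3:] = 'xommm'
Rotated = back + front = 'xommm' + 'tfq'
Result: xommmtfq


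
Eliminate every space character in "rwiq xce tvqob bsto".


Input string: 'rwiq xce tvqob bsto'
Operation: remove all spaces
Words: 'rwiq', 'xce', 'tvqob', 'bsto'
Join without spaces: rwiqxcetvqobbsto


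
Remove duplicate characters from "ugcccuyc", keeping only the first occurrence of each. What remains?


Input: 'ugcccuyc'
Operation: keep first occurrence of each character
Scan: s[0]='u' new -> keep; s[1]='g' new -> keep; s[2]='c' new -> keep; s[3]='c' seen -> skip; s[4]='c' seen -> skip; s[5]='u' seen -> skip; s[6]='y' new -> keep; s[7]='c' seen -> skip
Result: ugcy


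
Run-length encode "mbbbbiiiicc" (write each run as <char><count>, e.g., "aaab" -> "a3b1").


Input: 'mbbbbiiiicc'
Operation: identify consecutive runs
Runs: 'm' -> m1, 'bbbb' -> b4, 'iiii' -> i4, 'cc' -> c2
Encoded: m1b4i4c2


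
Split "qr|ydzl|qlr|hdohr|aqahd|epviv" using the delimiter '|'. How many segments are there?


Input string: 'qr|ydzl|qlr|hdohr|aqahd|epviv'
Delimiter: '|'
Split result: 'qr', 'ydzl', 'qlr', 'hdohr', 'aqahd', 'epviv'
Number of parts: 6


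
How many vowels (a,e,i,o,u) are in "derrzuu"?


Input string: 'derrzuu'
Operation: count vowels (a, e, i, o, u)
Scan: s[0]='d', s[1]='e' (vowel), s[2]='r', s[3]='r', s[4]='z', s[5]='u' (vowel), s[6]='u' (vowel)
Vowels found: 3
Result: 3


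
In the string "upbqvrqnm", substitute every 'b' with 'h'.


Input string: 'upbqvrqnm'
Operation: replace 'b' with 'h'
Positions of 'b': 2
After replacement: uphqvrqnm


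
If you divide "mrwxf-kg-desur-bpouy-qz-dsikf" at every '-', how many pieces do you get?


Input string: 'mrwxf-kg-desur-bpouy-qz-dsikf'
Delimiter: '-'
Split result: 'mrwxf', 'kg', 'desur', 'bpouy', 'qz', 'dsikf'
Number of parts: 6


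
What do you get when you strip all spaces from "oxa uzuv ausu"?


Input string: 'oxa uzuv ausu'
Operation: remove all spaces
Words: 'oxa', 'uzuv', 'ausu'
Join without spaces: oxauzuvausu


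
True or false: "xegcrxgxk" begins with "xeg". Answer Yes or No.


Input string: 'xegcrxgxk'
Prefix to check: 'xeg'
First 3 characters of input: 'xeg'
Match: True
Result: Yes


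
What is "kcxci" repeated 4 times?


Input string: 'kcxci'
Operation: repeat 4 times
Concatenation: 'kcxci' + 'kcxci' + 'kcxci' + 'kcxci'
Result: kcxcikcxcikcxcikcxci


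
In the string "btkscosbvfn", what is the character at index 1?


Input string: 'btkscosbvfn'
Operation: get character at index 1
Index mapping: s[0]='b', s[1]='t'
Result: 't'


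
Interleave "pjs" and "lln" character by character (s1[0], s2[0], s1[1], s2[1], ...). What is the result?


String 1: 'pjs'
String 2: 'lln'
Operation: alternate characters
Pairs: 'p'+'l', 'j'+'l', 's'+'n'
Result: pljlsn


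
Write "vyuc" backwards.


Input string: 'vyuc'
Operation: reverse character order
Original order: 'v' -> 'y' -> 'u' -> 'c'
Reversed order: 'c' -> 'u' -> 'y' -> 'v'
Result: cuyv


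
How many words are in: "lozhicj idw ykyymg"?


Input string: 'lozhicj idw ykyymg'
Operation: split by spaces
Words found: 'lozhicj', 'idw', 'ykyymg'
Word count: 3


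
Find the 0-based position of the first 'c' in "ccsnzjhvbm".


Input string: 'ccsnzjhvbm'
Target: 'c'
Scanning left to right: s[0]='c'
First match at index: 0


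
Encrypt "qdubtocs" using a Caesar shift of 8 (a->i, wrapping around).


Input: 'qdubtocs', shift = 8
Operation: for each letter, (position + 8) mod 26
Mapping: 'q'(16+8=24)->'y', 'd'(3+8=11)->'l', 'u'(20+8=28, 28 mod 26=2)->'c', 'b'(1+8=9)->'j', 't'(19+8=27, 27 mod 26=1)->'b', 'o'(14+8=22)->'w', 'c'(2+8=10)->'k', 's'(18+8=26, 26 mod 26=0)->'a'
Result: ylcjbwka


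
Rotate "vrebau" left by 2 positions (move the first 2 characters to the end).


Input: 'vrebau', shift = 2
Operation: split at index 2 and swap parts
Front part s[0:2] = 'vr'
Back part s[2:] = 'ebau'
Rotated = back + front = 'ebau' + 'vr'
Result: ebauvr


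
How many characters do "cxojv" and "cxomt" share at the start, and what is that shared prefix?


String 1: 'cxojv'
String 2: 'cxomt'
Compare position by position:
pos 0: 'c' vs 'c' match
pos 1: 'x' vs 'x' match
pos 2: 'o' vs 'o' match
pos 3: 'j' vs 'm' differ -> stop
Longest common prefix: "cxo" (length 3)


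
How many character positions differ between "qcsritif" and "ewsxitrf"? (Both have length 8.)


String 1: 'qcsritif'
String 2: 'ewsxitrf'
Compare each position: pos 0: 'q'!='e', pos 1: 'c'!='w', pos 2: 's'=='s', pos 3: 'r'!='x', pos 4: 'i'=='i', pos 5: 't'=='t', pos 6: 'i'!='r', pos 7: 'f'=='f'
Differing positions: 4
Hamming distance: 4


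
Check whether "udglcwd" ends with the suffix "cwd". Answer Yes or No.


Input string: 'udglcwd'
Suffix to check: 'cwd'
Last 3 characters of input: 'cwd'
Match: True
Result: Yes


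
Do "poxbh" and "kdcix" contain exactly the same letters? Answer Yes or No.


String 1: 'poxbh' -> sorted: 'bhopx'
String 2: 'kdcix' -> sorted: 'cdikx'
Compare sorted forms: 'bhopx' != 'cdikx'
Anagram: No


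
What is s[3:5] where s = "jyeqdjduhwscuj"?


Input string: 'jyeqdjduhwscuj'
Operation: slice [3:5]
Extract characters: s[3]='q', s[4]='d'
Result: qd


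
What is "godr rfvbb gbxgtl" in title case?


Input string: 'godr rfvbb gbxgtl'
Operation: capitalize first letter of each word
Word transformations: 'godr'->'Godr', 'rfvbb'->'Rfvbb', 'gbxgtl'->'Gbxgtl'
Result: Godr Rfvbb Gbxgtl


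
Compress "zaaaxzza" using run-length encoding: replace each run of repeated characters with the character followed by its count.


Input: 'zaaaxzza'
Operation: identify consecutive runs
Runs: 'z' -> z1, 'aaa' -> a3, 'x' -> x1, 'zz' -> z2, 'a' -> a1
Encoded: z1a3x1z2a1


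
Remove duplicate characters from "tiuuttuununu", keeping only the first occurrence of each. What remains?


Input: 'tiuuttuununu'
Operation: keep first occurrence of each character
Scan: s[0]='t' new -> keep; s[1]='i' new -> keep; s[2]='u' new -> keep; s[3]='u' seen -> skip; s[4]='t' seen -> skip; s[5]='t' seen -> skip; s[6]='u' seen -> skip; s[7]='u' seen -> skip; s[8]='n' new -> keep; s[9]='u' seen -> skip; s[10]='n' seen -> skip; s[11]='u' seen -> skip
Result: tiun


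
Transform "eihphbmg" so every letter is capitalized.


Input string: 'eihphbmg'
Operation: convert each letter to uppercase
Mapping: 'e'->'E', 'i'->'I', 'h'->'H', 'p'->'P', 'h'->'H', 'b'->'B', 'm'->'M', 'g'->'G'
Result: EIHPHBMG


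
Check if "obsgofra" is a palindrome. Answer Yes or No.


Input string: 'obsgofra'
Reversed: 'arfogsbo'
Compare pairs: s[0]='o' vs s[7]='a' (mismatch), s[1]='b' vs s[6]='r' (mismatch), s[2]='s' vs s[5]='f' (mismatch), s[3]='g' vs s[4]='o' (mismatch)
Palindrome: No


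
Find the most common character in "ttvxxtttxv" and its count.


Input: 'ttvxxtttxv'
Operation: tally each character
Counts: 't':5, 'v':2, 'x':3
Maximum: 't' appears 5 times


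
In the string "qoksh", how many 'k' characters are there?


Input string: 'qoksh'
Target character: 'k'
Scan each position: s[2]='k'
Matches found at indices: 2
Total: 1


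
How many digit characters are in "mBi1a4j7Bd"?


Input string: 'mBi1a4j7Bd'
Operation: count digit characters (0-9)
Scan: 'm', 'B', 'i', '1'(digit), 'a', '4'(digit), 'j', '7'(digit), 'B', 'd'
Digits found: 3
Result: 3


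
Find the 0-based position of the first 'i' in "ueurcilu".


Input string: 'ueurcilu'
Target: 'i'
Scanning left to right: s[0]='u', s[1]='e', s[2]='u', s[3]='r', s[4]='c', s[5]='i'
First match at index: 5


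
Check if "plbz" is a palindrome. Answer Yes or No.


Input string: 'plbz'
Reversed: 'zblp'
Compare pairs: s[0]='p' vs s[3]='z' (mismatch), s[1]='l' vs s[2]='b' (mismatch)
Palindrome: No


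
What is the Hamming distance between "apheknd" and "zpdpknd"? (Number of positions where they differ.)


String 1: 'apheknd'
String 2: 'zpdpknd'
Compare each position: pos 0: 'a'!='z', pos 1: 'p'=='p', pos 2: 'h'!='d', pos 3: 'e'!='p', pos 4: 'k'=='k', pos 5: 'n'=='n', pos 6: 'd'=='d'
Differing positions: 3
Hamming distance: 3


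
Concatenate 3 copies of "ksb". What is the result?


Input string: 'ksb'
Operation: repeat 3 times
Concatenation: 'ksb' + 'ksb' + 'ksb'
Result: ksbksbksb


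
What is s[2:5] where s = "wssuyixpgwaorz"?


Input string: 'wssuyixpgwaorz'
Operation: slice [2:5]
Extract characters: s[2]='s', s[3]='u', s[4]='y'
Result: suy


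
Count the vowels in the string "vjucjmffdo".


Input string: 'vjucjmffdo'
Operation: count vowels (a, e, i, o, u)
Scan: s[0]='v', s[1]='j', s[2]='u' (vowel), s[3]='c', s[4]='j', s[5]='m', s[6]='f', s[7]='f', s[8]='d', s[9]='o' (vowel)
Vowels found: 2
Result: 2


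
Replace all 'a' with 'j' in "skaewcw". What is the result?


Input string: 'skaewcw'
Operation: replace 'a' with 'j'
Positions of 'a': 2
After replacement: skjewcw


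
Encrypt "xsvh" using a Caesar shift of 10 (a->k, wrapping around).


Input: 'xsvh', shift = 10
Operation: for each letter, (position + 10) mod 26
Mapping: 'x'(23+10=33, 33 mod 26=7)->'h', 's'(18+10=28, 28 mod 26=2)->'c', 'v'(21+10=31, 31 mod 26=5)->'f', 'h'(7+10=17)->'r'
Result: hcfr


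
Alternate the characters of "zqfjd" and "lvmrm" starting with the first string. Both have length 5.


String 1: 'zqfjd'
String 2: 'lvmrm'
Operation: alternate characters
Pairs: 'z'+'l', 'q'+'v', 'f'+'m', 'j'+'r', 'd'+'m'
Result: zlqvfmjrdm


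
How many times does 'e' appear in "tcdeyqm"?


Input string: 'tcdeyqm'
Target character: 'e'
Scan each position: s[3]='e'
Matches found at indices: 3
Total: 1


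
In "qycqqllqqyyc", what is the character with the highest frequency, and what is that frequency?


Input: 'qycqqllqqyyc'
Operation: tally each character
Counts: 'c':2, 'l':2, 'q':5, 'y':3
Maximum: 'q' appears 5 times


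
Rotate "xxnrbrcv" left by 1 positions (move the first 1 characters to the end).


Input: 'xxnrbrcv', shift = 1
Operation: split at index 1 and swap parts
Front part s[0:1] = 'x'
Back part s[1:] = 'xnrbrcv'
Rotated = back + front = 'xnrbrcv' + 'x'
Result: xnrbrcvx


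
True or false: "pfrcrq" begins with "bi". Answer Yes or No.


Input string: 'pfrcrq'
Prefix to check: 'bi'
First 2 characters of input: 'pf'
Match: False
Result: No


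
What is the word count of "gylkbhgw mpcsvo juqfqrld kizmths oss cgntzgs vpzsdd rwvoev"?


Input string: 'gylkbhgw mpcsvo juqfqrld kizmths oss cgntzgs vpzsdd rwvoev'
Operation: split by spaces
Words found: 'gylkbhgw', 'mpcsvo', 'juqfqrld', 'kizmths', 'oss', 'cgntzgs', 'vpzsdd', 'rwvoev'
Word count: 8


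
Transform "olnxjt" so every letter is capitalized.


Input string: 'olnxjt'
Operation: convert each letter to uppercase
Mapping: 'o'->'O', 'l'->'L', 'n'->'N', 'x'->'X', 'j'->'J', 't'->'T'
Result: OLNXJT


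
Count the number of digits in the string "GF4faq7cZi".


Input string: 'GF4faq7cZi'
Operation: count digit characters (0-9)
Scan: 'G', 'F', '4'(digit), 'f', 'a', 'q', '7'(digit), 'c', 'Z', 'i'
Digits found: 2
Result: 2


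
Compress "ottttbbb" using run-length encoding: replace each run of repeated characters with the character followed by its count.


Input: 'ottttbbb'
Operation: identify consecutive runs
Runs: 'o' -> o1, 'tttt' -> t4, 'bbb' -> b3
Encoded: o1t4b3


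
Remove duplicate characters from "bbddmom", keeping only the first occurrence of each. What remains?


Input: 'bbddmom'
Operation: keep first occurrence of each character
Scan: s[0]='b' new -> keep; s[1]='b' seen -> skip; s[2]='d' new -> keep; s[3]='d' seen -> skip; s[4]='m' new -> keep; s[5]='o' new -> keep; s[6]='m' seen -> skip
Result: bdmo


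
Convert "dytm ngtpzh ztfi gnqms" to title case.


Input string: 'dytm ngtpzh ztfi gnqms'
Operation: capitalize first letter of each word
Word transformations: 'dytm'->'Dytm', 'ngtpzh'->'Ngtpzh', 'ztfi'->'Ztfi', 'gnqms'->'Gnqms'
Result: Dytm Ngtpzh Ztfi Gnqms


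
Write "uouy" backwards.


Input string: 'uouy'
Operation: reverse character order
Original order: 'u' -> 'o' -> 'u' -> 'y'
Reversed order: 'y' -> 'u' -> 'o' -> 'u'
Result: yuou


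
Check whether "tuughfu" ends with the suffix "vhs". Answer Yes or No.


Input string: 'tuughfu'
Suffix to check: 'vhs'
Last 3 characters of input: 'hfu'
Match: False
Result: No


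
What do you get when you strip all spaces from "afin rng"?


Input string: 'afin rng'
Operation: remove all spaces
Words: 'afin', 'rng'
Join without spaces: afinrng


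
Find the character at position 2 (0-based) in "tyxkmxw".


Input string: 'tyxkmxw'
Operation: get character at index 2
Index mapping: s[0]='t', s[1]='y', s[2]='x'
Result: 'x'


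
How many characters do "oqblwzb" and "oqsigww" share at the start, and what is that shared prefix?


String 1: 'oqblwzb'
String 2: 'oqsigww'
Compare position by position:
pos 0: 'o' vs 'o' match
pos 1: 'q' vs 'q' match
pos 2: 'b' vs 's' differ -> stop
Longest common prefix: "oq" (length 2)


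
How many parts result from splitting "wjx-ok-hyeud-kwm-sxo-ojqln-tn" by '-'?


Input string: 'wjx-ok-hyeud-kwm-sxo-ojqln-tn'
Delimiter: '-'
Split result: 'wjx', 'ok', 'hyeud', 'kwm', 'sxo', 'ojqln', 'tn'
Number of parts: 7


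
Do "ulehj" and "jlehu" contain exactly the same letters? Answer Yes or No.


String 1: 'ulehj' -> sorted: 'ehjlu'
String 2: 'jlehu' -> sorted: 'ehjlu'
Compare sorted forms: 'ehjlu' == 'ehjlu'
Anagram: Yes


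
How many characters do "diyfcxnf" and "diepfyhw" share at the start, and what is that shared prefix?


String 1: 'diyfcxnf'
String 2: 'diepfyhw'
Compare position by position:
pos 0: 'd' vs 'd' match
pos 1: 'i' vs 'i' match
pos 2: 'y' vs 'e' differ -> stop
Longest common prefix: "di" (length 2)


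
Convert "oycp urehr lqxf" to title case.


Input string: 'oycp urehr lqxf'
Operation: capitalize first letter of each word
Word transformations: 'oycp'->'Oycp', 'urehr'->'Urehr', 'lqxf'->'Lqxf'
Result: Oycp Urehr Lqxf


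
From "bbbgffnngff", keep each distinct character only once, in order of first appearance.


Input: 'bbbgffnngff'
Operation: keep first occurrence of each character
Scan: s[0]='b' new -> keep; s[1]='b' seen -> skip; s[2]='b' seen -> skip; s[3]='g' new -> keep; s[4]='f' new -> keep; s[5]='f' seen -> skip; s[6]='n' new -> keep; s[7]='n' seen -> skip; s[8]='g' seen -> skip; s[9]='f' seen -> skip; s[10]='f' seen -> skip
Result: bgfn


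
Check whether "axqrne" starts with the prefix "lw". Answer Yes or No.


Input string: 'axqrne'
Prefix to check: 'lw'
First 2 characters of input: 'ax'
Match: False
Result: No


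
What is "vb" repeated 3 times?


Input string: 'vb'
Operation: repeat 3 times
Concatenation: 'vb' + 'vb' + 'vb'
Result: vbvbvb


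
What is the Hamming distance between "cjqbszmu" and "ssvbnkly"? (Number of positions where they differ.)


String 1: 'cjqbszmu'
String 2: 'ssvbnkly'
Compare each position: pos 0: 'c'!='s', pos 1: 'j'!='s', pos 2: 'q'!='v', pos 3: 'b'=='b', pos 4: 's'!='n', pos 5: 'z'!='k', pos 6: 'm'!='l', pos 7: 'u'!='y'
Differing positions: 7
Hamming distance: 7


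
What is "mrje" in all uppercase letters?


Input string: 'mrje'
Operation: convert each letter to uppercase
Mapping: 'm'->'M', 'r'->'R', 'j'->'J', 'e'->'E'
Result: MRJE


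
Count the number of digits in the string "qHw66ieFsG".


Input string: 'qHw66ieFsG'
Operation: count digit characters (0-9)
Scan: 'q', 'H', 'w', '6'(digit), '6'(digit), 'i', 'e', 'F', 's', 'G'
Digits found: 2
Result: 2


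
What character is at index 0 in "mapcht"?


Input string: 'mapcht'
Operation: get character at index 0
Index mapping: s[0]='m'
Result: 'm'


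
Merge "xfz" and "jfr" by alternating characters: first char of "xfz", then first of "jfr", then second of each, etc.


String 1: 'xfz'
String 2: 'jfr'
Operation: alternate characters
Pairs: 'x'+'j', 'f'+'f', 'z'+'r'
Result: xjffzr


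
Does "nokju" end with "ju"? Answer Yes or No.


Input string: 'nokju'
Suffix to check: 'ju'
Last 2 characters of input: 'ju'
Match: True
Result: Yes


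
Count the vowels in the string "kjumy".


Input string: 'kjumy'
Operation: count vowels (a, e, i, o, u)
Scan: s[0]='k', s[1]='j', s[2]='u' (vowel), s[3]='m', s[4]='y'
Vowels found: 1
Result: 1


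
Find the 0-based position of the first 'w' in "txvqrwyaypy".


Input string: 'txvqrwyaypy'
Target: 'w'
Scanning left to right: s[0]='t', s[1]='x', s[2]='v', s[3]='q', s[4]='r', s[5]='w'
First match at index: 5


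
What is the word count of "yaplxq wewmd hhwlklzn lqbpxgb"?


Input string: 'yaplxq wewmd hhwlklzn lqbpxgb'
Operation: split by spaces
Words found: 'yaplxq', 'wewmd', 'hhwlklzn', 'lqbpxgb'
Word count: 4


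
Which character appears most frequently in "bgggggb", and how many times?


Input: 'bgggggb'
Operation: tally each character
Counts: 'b':2, 'g':5
Maximum: 'g' appears 5 times


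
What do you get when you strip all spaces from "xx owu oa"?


Input string: 'xx owu oa'
Operation: remove all spaces
Words: 'xx', 'owu', 'oa'
Join without spaces: xxowuoa


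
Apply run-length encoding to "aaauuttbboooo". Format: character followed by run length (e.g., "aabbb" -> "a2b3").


Input: 'aaauuttbboooo'
Operation: identify consecutive runs
Runs: 'aaa' -> a3, 'uu' -> u2, 'tt' -> t2, 'bb' -> b2, 'oooo' -> o4
Encoded: a3u2t2b2o4


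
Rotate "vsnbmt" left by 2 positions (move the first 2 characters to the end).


Input: 'vsnbmt', shift = 2
Operation: split at index 2 and swap parts
Front part s[0:2] = 'vs'
Back part s[2:] = 'nbmt'
Rotated = back + front = 'nbmt' + 'vs'
Result: nbmtvs


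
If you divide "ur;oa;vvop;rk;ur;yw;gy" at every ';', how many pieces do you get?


Input string: 'ur;oa;vvop;rk;ur;yw;gy'
Delimiter: ';'
Split result: 'ur', 'oa', 'vvop', 'rk', 'ur', 'yw', 'gy'
Number of parts: 7


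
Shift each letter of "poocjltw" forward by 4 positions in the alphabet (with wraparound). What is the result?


Input: 'poocjltw', shift = 4
Operation: for each letter, (position + 4) mod 26
Mapping: 'p'(15+4=19)->'t', 'o'(14+4=18)->'s', 'o'(14+4=18)->'s', 'c'(2+4=6)->'g', 'j'(9+4=13)->'n', 'l'(11+4=15)->'p', 't'(19+4=23)->'x', 'w'(22+4=26, 26 mod 26=0)->'a'
Result: tssgnpxa


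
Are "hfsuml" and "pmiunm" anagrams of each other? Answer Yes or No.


String 1: 'hfsuml' -> sorted: 'fhlmsu'
String 2: 'pmiunm' -> sorted: 'immnpu'
Compare sorted forms: 'fhlmsu' != 'immnpu'
Anagram: No


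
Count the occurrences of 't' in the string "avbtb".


Input string: 'avbtb'
Target character: 't'
Scan each position: s[3]='t'
Matches found at indices: 3
Total: 1


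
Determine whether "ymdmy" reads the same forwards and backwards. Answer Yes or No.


Input string: 'ymdmy'
Reversed: 'ymdmy'
Compare pairs: s[0]='y' vs s[4]='y' (match), s[1]='m' vs s[3]='m' (match)
Palindrome: Yes


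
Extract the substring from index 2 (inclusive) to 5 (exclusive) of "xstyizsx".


Input string: 'xstyizsx'
Operation: slice [2:5]
Extract characters: s[2]='t', s[3]='y', s[4]='i'
Result: tyi


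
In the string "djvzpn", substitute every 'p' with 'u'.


Input string: 'djvzpn'
Operation: replace 'p' with 'u'
Positions of 'p': 4
After replacement: djvzun


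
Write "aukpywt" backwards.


Input string: 'aukpywt'
Operation: reverse character order
Original order: 'a' -> 'u' -> 'k' -> 'p' -> 'y' -> 'w' -> 't'
Reversed order: 't' -> 'w' -> 'y' -> 'p' -> 'k' -> 'u' -> 'a'
Result: twypkua


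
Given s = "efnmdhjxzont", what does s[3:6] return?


Input string: 'efnmdhjxzont'
Operation: slice [3:6]
Extract characters: s[3]='m', s[4]='d', s[5]='h'
Result: mdh


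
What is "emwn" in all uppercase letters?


Input string: 'emwn'
Operation: convert each letter to uppercase
Mapping: 'e'->'E', 'm'->'M', 'w'->'W', 'n'->'N'
Result: EMWN


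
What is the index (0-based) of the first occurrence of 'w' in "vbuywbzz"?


Input string: 'vbuywbzz'
Target: 'w'
Scanning left to right: s[0]='v', s[1]='b', s[2]='u', s[3]='y', s[4]='w'
First match at index: 4


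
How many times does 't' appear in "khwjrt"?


Input string: 'khwjrt'
Target character: 't'
Scan each position: s[5]='t'
Matches found at indices: 5
Total: 1


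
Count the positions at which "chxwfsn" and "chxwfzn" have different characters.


String 1: 'chxwfsn'
String 2: 'chxwfzn'
Compare each position: pos 0: 'c'=='c', pos 1: 'h'=='h', pos 2: 'x'=='x', pos 3: 'w'=='w', pos 4: 'f'=='f', pos 5: 's'!='z', pos 6: 'n'=='n'
Differing positions: 1
Hamming distance: 1


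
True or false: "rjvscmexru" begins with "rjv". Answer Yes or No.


Input string: 'rjvscmexru'
Prefix to check: 'rjv'
First 3 characters of input: 'rjv'
Match: True
Result: Yes


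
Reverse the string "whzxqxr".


Input string: 'whzxqxr'
Operation: reverse character order
Original order: 'w' -> 'h' -> 'z' -> 'x' -> 'q' -> 'x' -> 'r'
Reversed order: 'r' -> 'x' -> 'q' -> 'x' -> 'z' -> 'h' -> 'w'
Result: rxqxzhw


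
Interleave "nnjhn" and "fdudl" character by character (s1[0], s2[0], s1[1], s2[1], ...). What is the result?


String 1: 'nnjhn'
String 2: 'fdudl'
Operation: alternate characters
Pairs: 'n'+'f', 'n'+'d', 'j'+'u', 'h'+'d', 'n'+'l'
Result: nfndjuhdnl


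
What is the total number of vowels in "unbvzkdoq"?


Input string: 'unbvzkdoq'
Operation: count vowels (a, e, i, o, u)
Scan: s[0]='u' (vowel), s[1]='n', s[2]='b', s[3]='v', s[4]='z', s[5]='k', s[6]='d', s[7]='o' (vowel), s[8]='q'
Vowels found: 2
Result: 2


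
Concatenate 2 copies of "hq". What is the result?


Input string: 'hq'
Operation: repeat 2 times
Concatenation: 'hq' + 'hq'
Result: hqhq


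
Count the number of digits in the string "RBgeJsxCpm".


Input string: 'RBgeJsxCpm'
Operation: count digit characters (0-9)
Scan: 'R', 'B', 'g', 'e', 'J', 's', 'x', 'C', 'p', 'm'
Digits found: 0
Result: 0


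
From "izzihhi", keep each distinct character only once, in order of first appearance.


Input: 'izzihhi'
Operation: keep first occurrence of each character
Scan: s[0]='i' new -> keep; s[1]='z' new -> keep; s[2]='z' seen -> skip; s[3]='i' seen -> skip; s[4]='h' new -> keep; s[5]='h' seen -> skip; s[6]='i' seen -> skip
Result: izh


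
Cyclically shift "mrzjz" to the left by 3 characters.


Input: 'mrzjz', shift = 3
Operation: split at index 3 and swap parts
Front part s[0:3] = 'mrz'
Back part s[3:] = 'jz'
Rotated = back + front = 'jz' + 'mrz'
Result: jzmrz


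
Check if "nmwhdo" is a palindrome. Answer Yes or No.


Input string: 'nmwhdo'
Reversed: 'odhwmn'
Compare pairs: s[0]='n' vs s[5]='o' (mismatch), s[1]='m' vs s[4]='d' (mismatch), s[2]='w' vs s[3]='h' (mismatch)
Palindrome: No


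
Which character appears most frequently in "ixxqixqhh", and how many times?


Input: 'ixxqixqhh'
Operation: tally each character
Counts: 'h':2, 'i':2, 'q':2, 'x':3
Maximum: 'x' appears 3 times


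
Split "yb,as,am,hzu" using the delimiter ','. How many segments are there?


Input string: 'yb,as,am,hzu'
Delimiter: ','
Split result: 'yb', 'as', 'am', 'hzu'
Number of parts: 4


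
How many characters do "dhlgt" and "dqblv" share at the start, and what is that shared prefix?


String 1: 'dhlgt'
String 2: 'dqblv'
Compare position by position:
pos 0: 'd' vs 'd' match
pos 1: 'h' vs 'q' differ -> stop
Longest common prefix: "d" (length 1)


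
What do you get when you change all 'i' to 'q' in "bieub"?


Input string: 'bieub'
Operation: replace 'i' with 'q'
Positions of 'i': 1
After replacement: bqeub


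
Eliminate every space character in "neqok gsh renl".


Input string: 'neqok gsh renl'
Operation: remove all spaces
Words: 'neqok', 'gsh', 'renl'
Join without spaces: neqokgshrenl


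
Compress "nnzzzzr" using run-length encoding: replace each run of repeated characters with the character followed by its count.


Input: 'nnzzzzr'
Operation: identify consecutive runs
Runs: 'nn' -> n2, 'zzzz' -> z4, 'r' -> r1
Encoded: n2z4r1


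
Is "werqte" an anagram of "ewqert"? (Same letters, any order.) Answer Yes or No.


String 1: 'ewqert' -> sorted: 'eeqrtw'
String 2: 'werqte' -> sorted: 'eeqrtw'
Compare sorted forms: 'eeqrtw' == 'eeqrtw'
Anagram: Yes


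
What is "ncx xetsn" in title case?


Input string: 'ncx xetsn'
Operation: capitalize first letter of each word
Word transformations: 'ncx'->'Ncx', 'xetsn'->'Xetsn'
Result: Ncx Xetsn


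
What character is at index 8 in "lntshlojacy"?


Input string: 'lntshlojacy'
Operation: get character at index 8
Index mapping: s[0]='l', s[1]='n', s[2]='t', s[3]='s', s[4]='h', s[5]='l', s[6]='o', s[7]='j', s[8]='a'
Result: 'a'


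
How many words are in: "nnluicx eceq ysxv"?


Input string: 'nnluicx eceq ysxv'
Operation: split by spaces
Words found: 'nnluicx', 'eceq', 'ysxv'
Word count: 3


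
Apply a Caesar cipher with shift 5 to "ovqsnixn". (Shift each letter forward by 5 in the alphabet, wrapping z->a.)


Input: 'ovqsnixn', shift = 5
Operation: for each letter, (position + 5) mod 26
Mapping: 'o'(14+5=19)->'t', 'v'(21+5=26, 26 mod 26=0)->'a', 'q'(16+5=21)->'v', 's'(18+5=23)->'x', 'n'(13+5=18)->'s', 'i'(8+5=13)->'n', 'x'(23+5=28, 28 mod 26=2)->'c', 'n'(13+5=18)->'s'
Result: tavxsncs


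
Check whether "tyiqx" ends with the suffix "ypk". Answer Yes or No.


Input string: 'tyiqx'
Suffix to check: 'ypk'
Last 3 characters of input: 'iqx'
Match: False
Result: No


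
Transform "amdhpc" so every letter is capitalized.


Input string: 'amdhpc'
Operation: convert each letter to uppercase
Mapping: 'a'->'A', 'm'->'M', 'd'->'D', 'h'->'H', 'p'->'P', 'c'->'C'
Result: AMDHPC


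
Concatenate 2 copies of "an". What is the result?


Input string: 'an'
Operation: repeat 2 times
Concatenation: 'an' + 'an'
Result: anan


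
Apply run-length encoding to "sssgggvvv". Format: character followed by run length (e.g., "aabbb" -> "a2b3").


Input: 'sssgggvvv'
Operation: identify consecutive runs
Runs: 'sss' -> s3, 'ggg' -> g3, 'vvv' -> v3
Encoded: s3g3v3


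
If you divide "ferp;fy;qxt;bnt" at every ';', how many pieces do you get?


Input string: 'ferp;fy;qxt;bnt'
Delimiter: ';'
Split result: 'ferp', 'fy', 'qxt', 'bnt'
Number of parts: 4


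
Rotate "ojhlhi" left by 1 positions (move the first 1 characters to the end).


Input: 'ojhlhi', shift = 1
Operation: split at index 1 and swap parts
Front part s[0:1] = 'o'
Back part s[1:] = 'jhlhi'
Rotated = back + front = 'jhlhi' + 'o'
Result: jhlhio


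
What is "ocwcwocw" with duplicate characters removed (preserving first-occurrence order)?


Input: 'ocwcwocw'
Operation: keep first occurrence of each character
Scan: s[0]='o' new -> keep; s[1]='c' new -> keep; s[2]='w' new -> keep; s[3]='c' seen -> skip; s[4]='w' seen -> skip; s[5]='o' seen -> skip; s[6]='c' seen -> skip; s[7]='w' seen -> skip
Result: ocw


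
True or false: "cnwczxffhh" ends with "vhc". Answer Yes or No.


Input string: 'cnwczxffhh'
Suffix to check: 'vhc'
Last 3 characters of input: 'fhh'
Match: False
Result: No


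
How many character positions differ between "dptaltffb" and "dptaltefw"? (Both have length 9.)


String 1: 'dptaltffb'
String 2: 'dptaltefw'
Compare each position: pos 0: 'd'=='d', pos 1: 'p'=='p', pos 2: 't'=='t', pos 3: 'a'=='a', pos 4: 'l'=='l', pos 5: 't'=='t', pos 6: 'f'!='e', pos 7: 'f'=='f', pos 8: 'b'!='w'
Differing positions: 2
Hamming distance: 2


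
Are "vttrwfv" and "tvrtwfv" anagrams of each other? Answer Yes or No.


String 1: 'vttrwfv' -> sorted: 'frttvvw'
String 2: 'tvrtwfv' -> sorted: 'frttvvw'
Compare sorted forms: 'frttvvw' == 'frttvvw'
Anagram: Yes


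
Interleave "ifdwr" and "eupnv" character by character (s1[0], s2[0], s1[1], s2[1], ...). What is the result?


String 1: 'ifdwr'
String 2: 'eupnv'
Operation: alternate characters
Pairs: 'i'+'e', 'f'+'u', 'd'+'p', 'w'+'n', 'r'+'v'
Result: iefudpwnrv


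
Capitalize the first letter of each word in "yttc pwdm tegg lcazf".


Input string: 'yttc pwdm tegg lcazf'
Operation: capitalize first letter of each word
Word transformations: 'yttc'->'Yttc', 'pwdm'->'Pwdm', 'tegg'->'Tegg', 'lcazf'->'Lcazf'
Result: Yttc Pwdm Tegg Lcazf


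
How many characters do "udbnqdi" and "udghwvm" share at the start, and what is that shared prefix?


String 1: 'udbnqdi'
String 2: 'udghwvm'
Compare position by position:
pos 0: 'u' vs 'u' match
pos 1: 'd' vs 'd' match
pos 2: 'b' vs 'g' differ -> stop
Longest common prefix: "ud" (length 2)


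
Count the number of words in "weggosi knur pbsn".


Input string: 'weggosi knur pbsn'
Operation: split by spaces
Words found: 'weggosi', 'knur', 'pbsn'
Word count: 3


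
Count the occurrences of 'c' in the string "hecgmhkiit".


Input string: 'hecgmhkiit'
Target character: 'c'
Scan each position: s[2]='c'
Matches found at indices: 2
Total: 1


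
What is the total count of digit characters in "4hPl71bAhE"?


Input string: '4hPl71bAhE'
Operation: count digit characters (0-9)
Scan: '4'(digit), 'h', 'P', 'l', '7'(digit), '1'(digit), 'b', 'A', 'h', 'E'
Digits found: 3
Result: 3


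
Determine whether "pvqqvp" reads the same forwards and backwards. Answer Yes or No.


Input string: 'pvqqvp'
Reversed: 'pvqqvp'
Compare pairs: s[0]='p' vs s[5]='p' (match), s[1]='v' vs s[4]='v' (match), s[2]='q' vs s[3]='q' (match)
Palindrome: Yes


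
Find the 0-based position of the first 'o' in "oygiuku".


Input string: 'oygiuku'
Target: 'o'
Scanning left to right: s[0]='o'
First match at index: 0


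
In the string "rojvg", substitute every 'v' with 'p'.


Input string: 'rojvg'
Operation: replace 'v' with 'p'
Positions of 'v': 3
After replacement: rojpg


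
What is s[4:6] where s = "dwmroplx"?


Input string: 'dwmroplx'
Operation: slice [4:6]
Extract characters: s[4]='o', s[5]='p'
Result: op


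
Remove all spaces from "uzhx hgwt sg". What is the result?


Input string: 'uzhx hgwt sg'
Operation: remove all spaces
Words: 'uzhx', 'hgwt', 'sg'
Join without spaces: uzhxhgwtsg


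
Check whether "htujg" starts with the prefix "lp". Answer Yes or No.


Input string: 'htujg'
Prefix to check: 'lp'
First 2 characters of input: 'ht'
Match: False
Result: No


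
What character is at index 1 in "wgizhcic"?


Input string: 'wgizhcic'
Operation: get character at index 1
Index mapping: s[0]='w', s[1]='g'
Result: 'g'


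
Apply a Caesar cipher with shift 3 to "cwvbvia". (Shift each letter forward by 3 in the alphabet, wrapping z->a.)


Input: 'cwvbvia', shift = 3
Operation: for each letter, (position + 3) mod 26
Mapping: 'c'(2+3=5)->'f', 'w'(22+3=25)->'z', 'v'(21+3=24)->'y', 'b'(1+3=4)->'e', 'v'(21+3=24)->'y', 'i'(8+3=11)->'l', 'a'(0+3=3)->'d'
Result: fzyeyld


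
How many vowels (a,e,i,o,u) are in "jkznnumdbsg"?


Input string: 'jkznnumdbsg'
Operation: count vowels (a, e, i, o, u)
Scan: s[0]='j', s[1]='k', s[2]='z', s[3]='n', s[4]='n', s[5]='u' (vowel), s[6]='m', s[7]='d', s[8]='b', s[9]='s', s[10]='g'
Vowels found: 1
Result: 1


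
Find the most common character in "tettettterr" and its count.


Input: 'tettettterr'
Operation: tally each character
Counts: 'e':3, 'r':2, 't':6
Maximum: 't' appears 6 times


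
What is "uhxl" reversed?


Input string: 'uhxl'
Operation: reverse character order
Original order: 'u' -> 'h' -> 'x' -> 'l'
Reversed order: 'l' -> 'x' -> 'h' -> 'u'
Result: lxhu


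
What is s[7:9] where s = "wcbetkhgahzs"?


Input string: 'wcbetkhgahzs'
Operation: slice [7:9]
Extract characters: s[7]='g', s[8]='a'
Result: ga


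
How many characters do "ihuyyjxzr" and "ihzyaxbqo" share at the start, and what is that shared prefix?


String 1: 'ihuyyjxzr'
String 2: 'ihzyaxbqo'
Compare position by position:
pos 0: 'i' vs 'i' match
pos 1: 'h' vs 'h' match
pos 2: 'u' vs 'z' differ -> stop
Longest common prefix: "ih" (length 2)


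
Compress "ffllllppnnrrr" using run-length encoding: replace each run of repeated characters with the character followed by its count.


Input: 'ffllllppnnrrr'
Operation: identify consecutive runs
Runs: 'ff' -> f2, 'llll' -> l4, 'pp' -> p2, 'nn' -> n2, 'rrr' -> r3
Encoded: f2l4p2n2r3


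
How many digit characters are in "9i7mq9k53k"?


Input string: '9i7mq9k53k'
Operation: count digit characters (0-9)
Scan: '9'(digit), 'i', '7'(digit), 'm', 'q', '9'(digit), 'k', '5'(digit), '3'(digit), 'k'
Digits found: 5
Result: 5


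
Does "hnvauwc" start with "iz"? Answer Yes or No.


Input string: 'hnvauwc'
Prefix to check: 'iz'
First 2 characters of input: 'hn'
Match: False
Result: No


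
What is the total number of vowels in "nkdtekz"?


Input string: 'nkdtekz'
Operation: count vowels (a, e, i, o, u)
Scan: s[0]='n', s[1]='k', s[2]='d', s[3]='t', s[4]='e' (vowel), s[5]='k', s[6]='z'
Vowels found: 1
Result: 1


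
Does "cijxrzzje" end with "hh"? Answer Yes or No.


Input string: 'cijxrzzje'
Suffix to check: 'hh'
Last 2 characters of input: 'je'
Match: False
Result: No


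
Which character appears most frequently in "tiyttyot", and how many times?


Input: 'tiyttyot'
Operation: tally each character
Counts: 'i':1, 'o':1, 't':4, 'y':2
Maximum: 't' appears 4 times


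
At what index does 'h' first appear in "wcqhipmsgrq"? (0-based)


Input string: 'wcqhipmsgrq'
Target: 'h'
Scanning left to right: s[0]='w', s[1]='c', s[2]='q', s[3]='h'
First match at index: 3


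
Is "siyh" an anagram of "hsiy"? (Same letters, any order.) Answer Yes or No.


String 1: 'hsiy' -> sorted: 'hisy'
String 2: 'siyh' -> sorted: 'hisy'
Compare sorted forms: 'hisy' == 'hisy'
Anagram: Yes


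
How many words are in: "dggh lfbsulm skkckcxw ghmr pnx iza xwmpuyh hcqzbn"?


Input string: 'dggh lfbsulm skkckcxw ghmr pnx iza xwmpuyh hcqzbn'
Operation: split by spaces
Words found: 'dggh', 'lfbsulm', 'skkckcxw', 'ghmr', 'pnx', 'iza', 'xwmpuyh', 'hcqzbn'
Word count: 8


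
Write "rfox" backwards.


Input string: 'rfox'
Operation: reverse character order
Original order: 'r' -> 'f' -> 'o' -> 'x'
Reversed order: 'x' -> 'o' -> 'f' -> 'r'
Result: xofr


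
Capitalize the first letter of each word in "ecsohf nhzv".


Input string: 'ecsohf nhzv'
Operation: capitalize first letter of each word
Word transformations: 'ecsohf'->'Ecsohf', 'nhzv'->'Nhzv'
Result: Ecsohf Nhzv


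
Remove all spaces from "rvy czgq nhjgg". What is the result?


Input string: 'rvy czgq nhjgg'
Operation: remove all spaces
Words: 'rvy', 'czgq', 'nhjgg'
Join without spaces: rvyczgqnhjgg


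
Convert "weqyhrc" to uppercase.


Input string: 'weqyhrc'
Operation: convert each letter to uppercase
Mapping: 'w'->'W', 'e'->'E', 'q'->'Q', 'y'->'Y', 'h'->'H', 'r'->'R', 'c'->'C'
Result: WEQYHRC


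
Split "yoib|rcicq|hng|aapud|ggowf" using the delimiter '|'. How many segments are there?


Input string: 'yoib|rcicq|hng|aapud|ggowf'
Delimiter: '|'
Split result: 'yoib', 'rcicq', 'hng', 'aapud', 'ggowf'
Number of parts: 5


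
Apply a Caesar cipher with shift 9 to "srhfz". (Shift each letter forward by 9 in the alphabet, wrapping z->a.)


Input: 'srhfz', shift = 9
Operation: for each letter, (position + 9) mod 26
Mapping: 's'(18+9=27, 27 mod 26=1)->'b', 'r'(17+9=26, 26 mod 26=0)->'a', 'h'(7+9=16)->'q', 'f'(5+9=14)->'o', 'z'(25+9=34, 34 mod 26=8)->'i'
Result: baqoi


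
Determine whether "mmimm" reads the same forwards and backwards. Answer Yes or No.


Input string: 'mmimm'
Reversed: 'mmimm'
Compare pairs: s[0]='m' vs s[4]='m' (match), s[1]='m' vs s[3]='m' (match)
Palindrome: Yes


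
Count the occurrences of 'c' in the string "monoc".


Input string: 'monoc'
Target character: 'c'
Scan each position: s[4]='c'
Matches found at indices: 4
Total: 1


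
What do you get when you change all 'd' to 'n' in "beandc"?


Input string: 'beandc'
Operation: replace 'd' with 'n'
Positions of 'd': 4
After replacement: beannc


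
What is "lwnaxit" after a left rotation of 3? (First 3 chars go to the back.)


Input: 'lwnaxit', shift = 3
Operation: split at index 3 and swap parts
Front part s[0:3] = 'lwn'
Back part s[3:] = 'axit'
Rotated = back + front = 'axit' + 'lwn'
Result: axitlwn


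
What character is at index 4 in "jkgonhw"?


Input string: 'jkgonhw'
Operation: get character at index 4
Index mapping: s[0]='j', s[1]='k', s[2]='g', s[3]='o', s[4]='n'
Result: 'n'


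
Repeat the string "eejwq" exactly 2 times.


Input string: 'eejwq'
Operation: repeat 2 times
Concatenation: 'eejwq' + 'eejwq'
Result: eejwqeejwq


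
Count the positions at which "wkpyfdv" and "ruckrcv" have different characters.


String 1: 'wkpyfdv'
String 2: 'ruckrcv'
Compare each position: pos 0: 'w'!='r', pos 1: 'k'!='u', pos 2: 'p'!='c', pos 3: 'y'!='k', pos 4: 'f'!='r', pos 5: 'd'!='c', pos 6: 'v'=='v'
Differing positions: 6
Hamming distance: 6


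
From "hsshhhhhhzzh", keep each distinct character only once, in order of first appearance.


Input: 'hsshhhhhhzzh'
Operation: keep first occurrence of each character
Scan: s[0]='h' new -> keep; s[1]='s' new -> keep; s[2]='s' seen -> skip; s[3]='h' seen -> skip; s[4]='h' seen -> skip; s[5]='h' seen -> skip; s[6]='h' seen -> skip; s[7]='h' seen -> skip; s[8]='h' seen -> skip; s[9]='z' new -> keep; s[10]='z' seen -> skip; s[11]='h' seen -> skip
Result: hsz


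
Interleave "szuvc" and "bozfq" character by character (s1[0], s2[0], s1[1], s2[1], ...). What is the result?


String 1: 'szuvc'
String 2: 'bozfq'
Operation: alternate characters
Pairs: 's'+'b', 'z'+'o', 'u'+'z', 'v'+'f', 'c'+'q'
Result: sbzouzvfcq


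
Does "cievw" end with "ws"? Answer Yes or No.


Input string: 'cievw'
Suffix to check: 'ws'
Last 2 characters of input: 'vw'
Match: False
Result: No


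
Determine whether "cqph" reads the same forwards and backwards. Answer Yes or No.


Input string: 'cqph'
Reversed: 'hpqc'
Compare pairs: s[0]='c' vs s[3]='h' (mismatch), s[1]='q' vs s[2]='p' (mismatch)
Palindrome: No


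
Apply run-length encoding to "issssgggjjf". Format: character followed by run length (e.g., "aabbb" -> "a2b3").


Input: 'issssgggjjf'
Operation: identify consecutive runs
Runs: 'i' -> i1, 'ssss' -> s4, 'ggg' -> g3, 'jj' -> j2, 'f' -> f1
Encoded: i1s4g3j2f1


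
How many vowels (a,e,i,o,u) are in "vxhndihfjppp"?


Input string: 'vxhndihfjppp'
Operation: count vowels (a, e, i, o, u)
Scan: s[0]='v', s[1]='x', s[2]='h', s[3]='n', s[4]='d', s[5]='i' (vowel), s[6]='h', s[7]='f', s[8]='j', s[9]='p', s[10]='p', s[11]='p'
Vowels found: 1
Result: 1
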